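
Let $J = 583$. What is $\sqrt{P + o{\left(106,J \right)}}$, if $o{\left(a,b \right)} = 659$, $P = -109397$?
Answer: $3 i \sqrt{12082} \approx 329.75 i$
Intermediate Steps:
$\sqrt{P + o{\left(106,J \right)}} = \sqrt{-109397 + 659} = \sqrt{-108738} = 3 i \sqrt{12082}$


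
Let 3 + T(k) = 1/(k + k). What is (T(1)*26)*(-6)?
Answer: 390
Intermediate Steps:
T(k) = -3 + 1/(2*k) (T(k) = -3 + 1/(k + k) = -3 + 1/(2*k))
(T(1)*26)*(-6) = ((-3 + (½)/1)*26)*(-6) = ((-3 + (½)*1)*26)*(-6) = ((-3 + ½)*26)*(-6) = -5/2*26*(-6) = -65*(-6) = 390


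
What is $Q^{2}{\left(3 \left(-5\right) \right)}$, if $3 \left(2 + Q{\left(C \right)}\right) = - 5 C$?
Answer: $529$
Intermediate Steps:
$Q{\left(C \right)} = -2 - \frac{5 C}{3}$ ($Q{\left(C \right)} = -2 + \frac{\left(-5\right) C}{3} = -2 - \frac{5 C}{3}$)
$Q^{2}{\left(3 \left(-5\right) \right)} = \left(-2 - \frac{5 \cdot 3 \left(-5\right)}{3}\right)^{2} = \left(-2 - -25\right)^{2} = \left(-2 + 25\right)^{2} = 23^{2} = 529$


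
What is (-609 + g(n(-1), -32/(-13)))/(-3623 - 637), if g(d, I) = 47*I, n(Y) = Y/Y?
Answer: 6413/55380 ≈ 0.11580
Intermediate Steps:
n(Y) = 1
(-609 + g(n(-1), -32/(-13)))/(-3623 - 637) = (-609 + 47*(-32/(-13)))/(-3623 - 637) = (-609 + 47*(-32*(-1/13)))/(-4260) = (-609 + 47*(32/13))*(-1/4260) = (-609 + 1504/13)*(-1/4260) = -6413/13*(-1/4260) = 6413/55380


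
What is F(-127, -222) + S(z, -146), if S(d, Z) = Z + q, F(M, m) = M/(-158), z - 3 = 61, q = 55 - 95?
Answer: -29261/158 ≈ -185.20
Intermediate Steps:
q = -40
z = 64 (z = 3 + 61 = 64)
F(M, m) = -M/158 (F(M, m) = M*(-1/158) = -M/158)
S(d, Z) = -40 + Z (S(d, Z) = Z - 40 = -40 + Z)
F(-127, -222) + S(z, -146) = -1/158*(-127) + (-40 - 146) = 127/158 - 186 = -29261/158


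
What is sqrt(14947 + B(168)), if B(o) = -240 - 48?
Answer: sqrt(14659) ≈ 121.07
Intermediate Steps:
B(o) = -288
sqrt(14947 + B(168)) = sqrt(14947 - 288) = sqrt(14659)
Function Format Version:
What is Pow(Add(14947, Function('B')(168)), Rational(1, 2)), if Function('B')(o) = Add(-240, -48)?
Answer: Pow(14659, Rational(1, 2)) ≈ 121.07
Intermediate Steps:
Function('B')(o) = -288
Pow(Add(14947, Function('B')(168)), Rational(1, 2)) = Pow(Add(14947, -288), Rational(1, 2)) = Pow(14659, Rational(1, 2))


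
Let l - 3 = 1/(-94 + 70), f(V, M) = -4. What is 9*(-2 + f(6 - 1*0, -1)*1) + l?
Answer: -1225/24 ≈ -51.042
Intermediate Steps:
l = 71/24 (l = 3 + 1/(-94 + 70) = 3 + 1/(-24) = 3 - 1/24 = 71/24 ≈ 2.9583)
9*(-2 + f(6 - 1*0, -1)*1) + l = 9*(-2 - 4*1) + 71/24 = 9*(-2 - 4) + 71/24 = 9*(-6) + 71/24 = -54 + 71/24 = -1225/24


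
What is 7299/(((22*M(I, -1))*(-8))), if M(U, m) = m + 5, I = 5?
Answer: -7299/704 ≈ -10.368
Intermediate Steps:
M(U, m) = 5 + m
7299/(((22*M(I, -1))*(-8))) = 7299/(((22*(5 - 1))*(-8))) = 7299/(((22*4)*(-8))) = 7299/((88*(-8))) = 7299/(-704) = 7299*(-1/704) = -7299/704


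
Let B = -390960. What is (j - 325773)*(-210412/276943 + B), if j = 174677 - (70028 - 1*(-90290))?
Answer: 33717991382328488/276943 ≈ 1.2175e+11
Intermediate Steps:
j = 14359 (j = 174677 - (70028 + 90290) = 174677 - 1*160318 = 174677 - 160318 = 14359)
(j - 325773)*(-210412/276943 + B) = (14359 - 325773)*(-210412/276943 - 390960) = -311414*(-210412*1/276943 - 390960) = -311414*(-210412/276943 - 390960) = -311414*(-108273845692/276943) = 33717991382328488/276943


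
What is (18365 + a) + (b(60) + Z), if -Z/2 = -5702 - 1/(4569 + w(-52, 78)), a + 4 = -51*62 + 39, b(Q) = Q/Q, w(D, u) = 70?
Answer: 123596879/4639 ≈ 26643.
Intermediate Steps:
b(Q) = 1
a = -3127 (a = -4 + (-51*62 + 39) = -4 + (-3162 + 39) = -4 - 3123 = -3127)
Z = 52903158/4639 (Z = -2*(-5702 - 1/(4569 + 70)) = -2*(-5702 - 1/4639) = -2*(-26451579/4639) = 52903158/4639 ≈ 11404.)
(18365 + a) + (b(60) + Z) = (18365 - 3127) + (1 + 52903158/4639) = 15238 + 52907797/4639 = 123596879/4639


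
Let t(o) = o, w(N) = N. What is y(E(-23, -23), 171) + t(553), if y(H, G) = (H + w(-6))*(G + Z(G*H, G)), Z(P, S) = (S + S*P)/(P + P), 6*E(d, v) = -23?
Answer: -181053/92 ≈ -1968.0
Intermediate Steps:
E(d, v) = -23/6 (E(d, v) = (⅙)*(-23) = -23/6)
Z(P, S) = (S + P*S)/(2*P) (Z(P, S) = (S + P*S)/((2*P)) = (S + P*S)*(1/(2*P)) = (S + P*S)/(2*P))
y(H, G) = (-6 + H)*(G + (1 + G*H)/(2*H)) (y(H, G) = (H - 6)*(G + G*(1 + G*H)/(2*((G*H)))) = (-6 + H)*(G + G*(1/(G*H))*(1 + G*H)/2) = (-6 + H)*(G + (1 + G*H)/(2*H)))
y(E(-23, -23), 171) + t(553) = (½ - 9*171 - 3/(-23/6) + (3/2)*171*(-23/6)) + 553 = (½ - 1539 - 3*(-6/23) - 3933/4) + 553 = (½ - 1539 + 18/23 - 3933/4) + 553 = -231929/92 + 553 = -181053/92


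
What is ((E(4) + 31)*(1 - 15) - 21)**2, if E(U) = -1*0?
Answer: 207025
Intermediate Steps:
E(U) = 0
((E(4) + 31)*(1 - 15) - 21)**2 = ((0 + 31)*(1 - 15) - 21)**2 = (31*(-14) - 21)**2 = (-434 - 21)**2 = (-455)**2 = 207025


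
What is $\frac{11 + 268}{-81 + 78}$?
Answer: $-93$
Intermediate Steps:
$\frac{11 + 268}{-81 + 78} = \frac{279}{-3} = 279 \left(- \frac{1}{3}\right) = -93$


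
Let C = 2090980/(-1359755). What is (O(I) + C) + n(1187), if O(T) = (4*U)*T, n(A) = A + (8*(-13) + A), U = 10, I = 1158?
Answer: 13213680894/271951 ≈ 48588.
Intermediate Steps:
n(A) = -104 + 2*A (n(A) = A + (-104 + A) = -104 + 2*A)
C = -418196/271951 (C = 2090980*(-1/1359755) = -418196/271951 ≈ -1.5378)
O(T) = 40*T (O(T) = (4*10)*T = 40*T)
(O(I) + C) + n(1187) = (40*1158 - 418196/271951) + (-104 + 2*1187) = (46320 - 418196/271951) + (-104 + 2374) = 12596352124/271951 + 2270 = 13213680894/271951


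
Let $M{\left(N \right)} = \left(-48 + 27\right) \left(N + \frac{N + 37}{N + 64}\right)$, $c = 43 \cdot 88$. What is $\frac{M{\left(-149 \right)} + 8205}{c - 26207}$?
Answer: $- \frac{961038}{1905955} \approx -0.50423$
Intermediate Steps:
$c = 3784$
$M{\left(N \right)} = - 21 N - \frac{21 \left(37 + N\right)}{64 + N}$ ($M{\left(N \right)} = - 21 \left(N + \frac{37 + N}{64 + N}\right) = - 21 N - \frac{21 \left(37 + N\right)}{64 + N}$)
$\frac{M{\left(-149 \right)} + 8205}{c - 26207} = \frac{\frac{21 \left(-37 - \left(-149\right)^{2} - -9685\right)}{64 - 149} + 8205}{3784 - 26207} = \frac{\frac{21 \left(-37 - 22201 + 9685\right)}{-85} + 8205}{-22423} = \left(21 \left(- \frac{1}{85}\right) \left(-37 - 22201 + 9685\right) + 8205\right) \left(- \frac{1}{22423}\right) = \left(21 \left(- \frac{1}{85}\right) \left(-12553\right) + 8205\right) \left(- \frac{1}{22423}\right) = \left(\frac{263613}{85} + 8205\right) \left(- \frac{1}{22423}\right) = \frac{961038}{85} \left(- \frac{1}{22423}\right) = - \frac{961038}{1905955}$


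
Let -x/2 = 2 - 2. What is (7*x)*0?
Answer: 0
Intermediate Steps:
x = 0 (x = -2*(2 - 2) = -2*0 = 0)
(7*x)*0 = (7*0)*0 = 0*0 = 0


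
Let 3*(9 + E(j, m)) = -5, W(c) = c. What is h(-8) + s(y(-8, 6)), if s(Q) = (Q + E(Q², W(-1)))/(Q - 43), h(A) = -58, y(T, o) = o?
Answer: -6424/111 ≈ -57.874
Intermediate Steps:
E(j, m) = -32/3 (E(j, m) = -9 + (⅓)*(-5) = -9 - 5/3 = -32/3)
s(Q) = (-32/3 + Q)/(-43 + Q) (s(Q) = (Q - 32/3)/(Q - 43) = (-32/3 + Q)/(-43 + Q))
h(-8) + s(y(-8, 6)) = -58 + (-32/3 + 6)/(-43 + 6) = -58 - 14/3/(-37) = -58 - 1/37*(-14/3) = -58 + 14/111 = -6424/111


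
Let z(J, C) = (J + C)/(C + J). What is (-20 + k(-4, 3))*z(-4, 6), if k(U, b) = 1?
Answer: -19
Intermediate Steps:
z(J, C) = 1 (z(J, C) = (C + J)/(C + J) = 1)
(-20 + k(-4, 3))*z(-4, 6) = (-20 + 1)*1 = -19*1 = -19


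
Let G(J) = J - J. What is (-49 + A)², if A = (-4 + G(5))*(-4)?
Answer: 1089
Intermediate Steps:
G(J) = 0
A = 16 (A = (-4 + 0)*(-4) = -4*(-4) = 16)
(-49 + A)² = (-49 + 16)² = (-33)² = 1089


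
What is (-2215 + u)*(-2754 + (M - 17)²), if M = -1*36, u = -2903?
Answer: -281490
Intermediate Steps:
M = -36
(-2215 + u)*(-2754 + (M - 17)²) = (-2215 - 2903)*(-2754 + (-36 - 17)²) = -5118*(-2754 + (-53)²) = -5118*(-2754 + 2809) = -5118*55 = -281490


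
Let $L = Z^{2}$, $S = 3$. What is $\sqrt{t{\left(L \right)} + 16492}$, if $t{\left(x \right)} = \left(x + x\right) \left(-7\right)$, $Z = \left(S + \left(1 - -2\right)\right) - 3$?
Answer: $7 \sqrt{334} \approx 127.93$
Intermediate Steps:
$Z = 3$ ($Z = \left(3 + \left(1 - -2\right)\right) - 3 = \left(3 + \left(1 + 2\right)\right) - 3 = \left(3 + 3\right) - 3 = 6 - 3 = 3$)
$L = 9$ ($L = 3^{2} = 9$)
$t{\left(x \right)} = - 14 x$ ($t{\left(x \right)} = 2 x \left(-7\right) = - 14 x$)
$\sqrt{t{\left(L \right)} + 16492} = \sqrt{\left(-14\right) 9 + 16492} = \sqrt{-126 + 16492} = \sqrt{16366} = 7 \sqrt{334}$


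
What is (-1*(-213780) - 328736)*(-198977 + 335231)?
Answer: -15663214824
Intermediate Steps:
(-1*(-213780) - 328736)*(-198977 + 335231) = (213780 - 328736)*136254 = -114956*136254 = -15663214824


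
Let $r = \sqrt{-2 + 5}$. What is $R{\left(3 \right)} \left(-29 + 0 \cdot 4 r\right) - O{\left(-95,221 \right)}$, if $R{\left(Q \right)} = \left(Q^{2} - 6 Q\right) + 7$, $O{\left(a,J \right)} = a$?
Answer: $153$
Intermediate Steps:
$r = \sqrt{3} \approx 1.732$
$R{\left(Q \right)} = 7 + Q^{2} - 6 Q$
$R{\left(3 \right)} \left(-29 + 0 \cdot 4 r\right) - O{\left(-95,221 \right)} = \left(7 + 3^{2} - 18\right) \left(-29 + 0 \cdot 4 \sqrt{3}\right) - -95 = \left(7 + 9 - 18\right) \left(-29 + 0 \sqrt{3}\right) + 95 = - 2 \left(-29 + 0\right) + 95 = \left(-2\right) \left(-29\right) + 95 = 58 + 95 = 153$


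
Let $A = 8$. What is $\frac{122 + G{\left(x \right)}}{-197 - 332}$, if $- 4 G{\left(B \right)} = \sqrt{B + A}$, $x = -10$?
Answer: $- \frac{122}{529} + \frac{i \sqrt{2}}{2116} \approx -0.23062 + 0.00066834 i$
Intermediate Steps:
$G{\left(B \right)} = - \frac{\sqrt{8 + B}}{4}$ ($G{\left(B \right)} = - \frac{\sqrt{B + 8}}{4} = - \frac{\sqrt{8 + B}}{4}$)
$\frac{122 + G{\left(x \right)}}{-197 - 332} = \frac{122 - \frac{\sqrt{8 - 10}}{4}}{-197 - 332} = \frac{122 - \frac{\sqrt{-2}}{4}}{-529} = \left(122 - \frac{i \sqrt{2}}{4}\right) \left(- \frac{1}{529}\right) = - \frac{122}{529} + \frac{i \sqrt{2}}{2116}$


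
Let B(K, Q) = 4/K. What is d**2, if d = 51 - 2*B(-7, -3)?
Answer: 133225/49 ≈ 2718.9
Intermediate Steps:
d = 365/7 (d = 51 - 2*4/(-7) = 51 - 2*4*(-1/7) = 51 - 2*(-4)/7 = 51 - 1*(-8/7) = 51 + 8/7 = 365/7 ≈ 52.143)
d**2 = (365/7)**2 = 133225/49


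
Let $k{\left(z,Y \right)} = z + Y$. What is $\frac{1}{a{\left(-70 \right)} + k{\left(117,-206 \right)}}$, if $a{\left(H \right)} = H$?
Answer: $- \frac{1}{159} \approx -0.0062893$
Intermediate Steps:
$k{\left(z,Y \right)} = Y + z$
$\frac{1}{a{\left(-70 \right)} + k{\left(117,-206 \right)}} = \frac{1}{-70 + \left(-206 + 117\right)} = \frac{1}{-70 - 89} = \frac{1}{-159} = - \frac{1}{159}$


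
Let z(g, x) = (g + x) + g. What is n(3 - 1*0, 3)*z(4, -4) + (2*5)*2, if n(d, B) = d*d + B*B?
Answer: 92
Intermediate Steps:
z(g, x) = x + 2*g
n(d, B) = B² + d² (n(d, B) = d² + B² = B² + d²)
n(3 - 1*0, 3)*z(4, -4) + (2*5)*2 = (3² + (3 - 1*0)²)*(-4 + 2*4) + (2*5)*2 = (9 + (3 + 0)²)*(-4 + 8) + 10*2 = (9 + 3²)*4 + 20 = (9 + 9)*4 + 20 = 18*4 + 20 = 72 + 20 = 92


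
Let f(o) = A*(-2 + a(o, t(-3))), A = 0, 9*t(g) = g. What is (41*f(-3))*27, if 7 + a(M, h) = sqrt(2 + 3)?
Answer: 0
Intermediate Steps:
t(g) = g/9
a(M, h) = -7 + sqrt(5) (a(M, h) = -7 + sqrt(2 + 3) = -7 + sqrt(5))
f(o) = 0 (f(o) = 0*(-2 + (-7 + sqrt(5))) = 0*(-9 + sqrt(5)) = 0)
(41*f(-3))*27 = (41*0)*27 = 0*27 = 0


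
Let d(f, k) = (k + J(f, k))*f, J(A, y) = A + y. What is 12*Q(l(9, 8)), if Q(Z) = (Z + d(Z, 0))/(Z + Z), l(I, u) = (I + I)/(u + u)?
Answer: 51/4 ≈ 12.750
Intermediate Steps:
d(f, k) = f*(f + 2*k) (d(f, k) = (k + (f + k))*f = (f + 2*k)*f = f*(f + 2*k))
l(I, u) = I/u (l(I, u) = (2*I)/((2*u)) = (2*I)*(1/(2*u)) = I/u)
Q(Z) = (Z + Z**2)/(2*Z) (Q(Z) = (Z + Z*(Z + 2*0))/(Z + Z) = (Z + Z*(Z + 0))/((2*Z)) = (Z + Z*Z)*(1/(2*Z)) = (Z + Z**2)*(1/(2*Z)) = (Z + Z**2)/(2*Z))
12*Q(l(9, 8)) = 12*(1/2 + (9/8)/2) = 12*(1/2 + (9*(1/8))/2) = 12*(1/2 + (1/2)*(9/8)) = 12*(1/2 + 9/16) = 12*(17/16) = 51/4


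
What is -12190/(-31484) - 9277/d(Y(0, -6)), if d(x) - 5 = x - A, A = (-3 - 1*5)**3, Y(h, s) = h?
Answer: -142887419/8138614 ≈ -17.557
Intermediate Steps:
A = -512 (A = (-3 - 5)**3 = (-8)**3 = -512)
d(x) = 517 + x (d(x) = 5 + (x - 1*(-512)) = 5 + (x + 512) = 5 + (512 + x) = 517 + x)
-12190/(-31484) - 9277/d(Y(0, -6)) = -12190/(-31484) - 9277/(517 + 0) = -12190*(-1/31484) - 9277/517 = 6095/15742 - 9277*1/517 = 6095/15742 - 9277/517 = -142887419/8138614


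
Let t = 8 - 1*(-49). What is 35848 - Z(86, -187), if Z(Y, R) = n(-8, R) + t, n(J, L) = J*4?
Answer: 35823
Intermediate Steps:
n(J, L) = 4*J
t = 57 (t = 8 + 49 = 57)
Z(Y, R) = 25 (Z(Y, R) = 4*(-8) + 57 = -32 + 57 = 25)
35848 - Z(86, -187) = 35848 - 1*25 = 35848 - 25 = 35823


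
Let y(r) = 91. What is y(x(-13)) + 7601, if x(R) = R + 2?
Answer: 7692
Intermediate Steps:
x(R) = 2 + R
y(x(-13)) + 7601 = 91 + 7601 = 7692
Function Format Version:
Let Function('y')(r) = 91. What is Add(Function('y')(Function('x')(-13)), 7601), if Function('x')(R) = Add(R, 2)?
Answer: 7692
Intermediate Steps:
Function('x')(R) = Add(2, R)
Add(Function('y')(Function('x')(-13)), 7601) = Add(91, 7601) = 7692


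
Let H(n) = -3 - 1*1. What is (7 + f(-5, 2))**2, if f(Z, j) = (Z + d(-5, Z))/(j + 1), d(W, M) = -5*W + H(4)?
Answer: 1369/9 ≈ 152.11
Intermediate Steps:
H(n) = -4 (H(n) = -3 - 1 = -4)
d(W, M) = -4 - 5*W (d(W, M) = -5*W - 4 = -4 - 5*W)
f(Z, j) = (21 + Z)/(1 + j) (f(Z, j) = (Z + (-4 - 5*(-5)))/(j + 1) = (Z + (-4 + 25))/(1 + j) = (Z + 21)/(1 + j) = (21 + Z)/(1 + j))
(7 + f(-5, 2))**2 = (7 + (21 - 5)/(1 + 2))**2 = (7 + 16/3)**2 = (37/3)**2 = 1369/9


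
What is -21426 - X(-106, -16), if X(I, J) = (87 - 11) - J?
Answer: -21518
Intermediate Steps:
X(I, J) = 76 - J
-21426 - X(-106, -16) = -21426 - (76 - 1*(-16)) = -21426 - (76 + 16) = -21426 - 1*92 = -21426 - 92 = -21518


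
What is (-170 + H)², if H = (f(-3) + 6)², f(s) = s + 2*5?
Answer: 1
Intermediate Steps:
f(s) = 10 + s (f(s) = s + 10 = 10 + s)
H = 169 (H = ((10 - 3) + 6)² = (7 + 6)² = 13² = 169)
(-170 + H)² = (-170 + 169)² = (-1)² = 1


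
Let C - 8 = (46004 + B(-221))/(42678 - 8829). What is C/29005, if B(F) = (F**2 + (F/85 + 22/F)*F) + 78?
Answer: 1831558/4908951225 ≈ 0.00037311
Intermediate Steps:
B(F) = 78 + F**2 + F*(22/F + F/85) (B(F) = (F**2 + (F*(1/85) + 22/F)*F) + 78 = (F**2 + (F/85 + 22/F)*F) + 78 = (F**2 + (22/F + F/85)*F) + 78 = (F**2 + F*(22/F + F/85)) + 78 = 78 + F**2 + F*(22/F + F/85))
C = 1831558/169245 (C = 8 + (46004 + (100 + (86/85)*(-221)**2))/(42678 - 8829) = 8 + (46004 + (100 + (86/85)*48841))/33849 = 8 + (46004 + (100 + 247078/5))*(1/33849) = 8 + (46004 + 247578/5)*(1/33849) = 8 + (477598/5)*(1/33849) = 8 + 477598/169245 = 1831558/169245 ≈ 10.822)
C/29005 = (1831558/169245)/29005 = (1831558/169245)*(1/29005) = 1831558/4908951225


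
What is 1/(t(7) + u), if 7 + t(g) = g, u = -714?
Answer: -1/714 ≈ -0.0014006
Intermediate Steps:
t(g) = -7 + g
1/(t(7) + u) = 1/((-7 + 7) - 714) = 1/(0 - 714) = 1/(-714) = -1/714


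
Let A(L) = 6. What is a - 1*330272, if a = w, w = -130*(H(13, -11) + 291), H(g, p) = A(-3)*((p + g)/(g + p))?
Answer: -368882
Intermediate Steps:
H(g, p) = 6 (H(g, p) = 6*((p + g)/(g + p)) = 6*((g + p)/(g + p)) = 6*1 = 6)
w = -38610 (w = -130*(6 + 291) = -130*297 = -38610)
a = -38610
a - 1*330272 = -38610 - 1*330272 = -38610 - 330272 = -368882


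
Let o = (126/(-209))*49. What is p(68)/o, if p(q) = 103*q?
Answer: -731918/3087 ≈ -237.10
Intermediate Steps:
o = -6174/209 (o = (126*(-1/209))*49 = -126/209*49 = -6174/209 ≈ -29.541)
p(68)/o = (103*68)/(-6174/209) = 7004*(-209/6174) = -731918/3087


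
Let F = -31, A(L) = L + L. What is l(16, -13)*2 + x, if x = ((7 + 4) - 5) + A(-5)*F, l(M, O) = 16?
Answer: 348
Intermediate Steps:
A(L) = 2*L
x = 316 (x = ((7 + 4) - 5) + (2*(-5))*(-31) = (11 - 5) - 10*(-31) = 6 + 310 = 316)
l(16, -13)*2 + x = 16*2 + 316 = 32 + 316 = 348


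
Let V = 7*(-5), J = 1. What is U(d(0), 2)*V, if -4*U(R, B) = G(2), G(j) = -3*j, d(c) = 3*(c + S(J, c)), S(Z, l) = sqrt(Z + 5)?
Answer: -105/2 ≈ -52.500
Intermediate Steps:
S(Z, l) = sqrt(5 + Z)
d(c) = 3*c + 3*sqrt(6) (d(c) = 3*(c + sqrt(5 + 1)) = 3*(c + sqrt(6)) = 3*c + 3*sqrt(6))
U(R, B) = 3/2 (U(R, B) = -(-3)*2/4 = -1/4*(-6) = 3/2)
V = -35
U(d(0), 2)*V = (3/2)*(-35) = -105/2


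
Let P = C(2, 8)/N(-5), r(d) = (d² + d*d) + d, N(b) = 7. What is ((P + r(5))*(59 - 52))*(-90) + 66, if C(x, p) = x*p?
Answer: -36024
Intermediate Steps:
r(d) = d + 2*d² (r(d) = (d² + d²) + d = 2*d² + d = d + 2*d²)
C(x, p) = p*x
P = 16/7 (P = (8*2)/7 = 16*(⅐) = 16/7 ≈ 2.2857)
((P + r(5))*(59 - 52))*(-90) + 66 = ((16/7 + 5*(1 + 2*5))*(59 - 52))*(-90) + 66 = ((16/7 + 5*(1 + 10))*7)*(-90) + 66 = ((16/7 + 5*11)*7)*(-90) + 66 = ((16/7 + 55)*7)*(-90) + 66 = ((401/7)*7)*(-90) + 66 = 401*(-90) + 66 = -36090 + 66 = -36024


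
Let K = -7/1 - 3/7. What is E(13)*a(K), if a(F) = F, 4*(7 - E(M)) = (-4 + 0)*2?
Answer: -468/7 ≈ -66.857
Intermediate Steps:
K = -52/7 (K = -7*1 - 3*⅐ = -7 - 3/7 = -52/7 ≈ -7.4286)
E(M) = 9 (E(M) = 7 - (-4 + 0)*2/4 = 7 - (-1)*2 = 7 - ¼*(-8) = 7 + 2 = 9)
E(13)*a(K) = 9*(-52/7) = -468/7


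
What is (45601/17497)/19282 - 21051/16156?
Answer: -114538544179/87913956452 ≈ -1.3028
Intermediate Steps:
(45601/17497)/19282 - 21051/16156 = (45601*(1/17497))*(1/19282) - 21051*1/16156 = (45601/17497)*(1/19282) - 21051/16156 = 1471/10883134 - 21051/16156 = -114538544179/87913956452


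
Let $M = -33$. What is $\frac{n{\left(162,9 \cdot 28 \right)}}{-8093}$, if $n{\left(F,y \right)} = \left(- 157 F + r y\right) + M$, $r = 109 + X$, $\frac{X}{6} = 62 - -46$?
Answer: $- \frac{165297}{8093} \approx -20.425$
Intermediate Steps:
$X = 648$ ($X = 6 \left(62 - -46\right) = 6 \left(62 + 46\right) = 6 \cdot 108 = 648$)
$r = 757$ ($r = 109 + 648 = 757$)
$n{\left(F,y \right)} = -33 - 157 F + 757 y$ ($n{\left(F,y \right)} = \left(- 157 F + 757 y\right) - 33 = -33 - 157 F + 757 y$)
$\frac{n{\left(162,9 \cdot 28 \right)}}{-8093} = \frac{-33 - 25434 + 757 \cdot 9 \cdot 28}{-8093} = \left(-33 - 25434 + 757 \cdot 252\right) \left(- \frac{1}{8093}\right) = \left(-33 - 25434 + 190764\right) \left(- \frac{1}{8093}\right) = 165297 \left(- \frac{1}{8093}\right) = - \frac{165297}{8093}$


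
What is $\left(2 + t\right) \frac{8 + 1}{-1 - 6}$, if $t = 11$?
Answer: $- \frac{117}{7} \approx -16.714$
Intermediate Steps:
$\left(2 + t\right) \frac{8 + 1}{-1 - 6} = \left(2 + 11\right) \frac{8 + 1}{-1 - 6} = 13 \frac{9}{-7} = 13 \cdot 9 \left(- \frac{1}{7}\right) = 13 \left(- \frac{9}{7}\right) = - \frac{117}{7}$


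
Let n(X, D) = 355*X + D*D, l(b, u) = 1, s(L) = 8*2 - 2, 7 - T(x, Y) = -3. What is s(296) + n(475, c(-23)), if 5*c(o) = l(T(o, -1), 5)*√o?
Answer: 4215952/25 ≈ 1.6864e+5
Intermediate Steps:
T(x, Y) = 10 (T(x, Y) = 7 - 1*(-3) = 7 + 3 = 10)
s(L) = 14 (s(L) = 16 - 2 = 14)
c(o) = √o/5 (c(o) = (1*√o)/5 = √o/5)
n(X, D) = D² + 355*X (n(X, D) = 355*X + D² = D² + 355*X)
s(296) + n(475, c(-23)) = 14 + ((√(-23)/5)² + 355*475) = 14 + (((I*√23)/5)² + 168625) = 14 + ((I*√23/5)² + 168625) = 14 + (-23/25 + 168625) = 14 + 4215602/25 = 4215952/25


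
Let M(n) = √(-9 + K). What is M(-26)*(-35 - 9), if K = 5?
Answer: -88*I ≈ -88.0*I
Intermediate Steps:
M(n) = 2*I (M(n) = √(-9 + 5) = √(-4) = 2*I)
M(-26)*(-35 - 9) = (2*I)*(-35 - 9) = (2*I)*(-44) = -88*I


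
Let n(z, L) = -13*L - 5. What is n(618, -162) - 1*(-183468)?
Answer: 185569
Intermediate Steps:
n(z, L) = -5 - 13*L
n(618, -162) - 1*(-183468) = (-5 - 13*(-162)) - 1*(-183468) = (-5 + 2106) + 183468 = 2101 + 183468 = 185569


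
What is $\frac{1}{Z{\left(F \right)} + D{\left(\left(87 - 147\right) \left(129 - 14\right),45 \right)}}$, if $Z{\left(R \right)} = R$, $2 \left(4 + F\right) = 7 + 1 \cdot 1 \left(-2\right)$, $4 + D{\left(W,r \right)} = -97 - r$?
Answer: $- \frac{2}{295} \approx -0.0067797$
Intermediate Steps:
$D{\left(W,r \right)} = -101 - r$ ($D{\left(W,r \right)} = -4 - \left(97 + r\right) = -101 - r$)
$F = - \frac{3}{2}$ ($F = -4 + \frac{7 + 1 \cdot 1 \left(-2\right)}{2} = -4 + \frac{7 + 1 \left(-2\right)}{2} = -4 + \frac{7 - 2}{2} = -4 + \frac{1}{2} \cdot 5 = -4 + \frac{5}{2} = - \frac{3}{2} \approx -1.5$)
$\frac{1}{Z{\left(F \right)} + D{\left(\left(87 - 147\right) \left(129 - 14\right),45 \right)}} = \frac{1}{- \frac{3}{2} - 146} = \frac{1}{- \frac{295}{2}} = - \frac{2}{295}$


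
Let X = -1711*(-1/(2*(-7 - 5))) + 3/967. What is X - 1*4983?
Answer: -117299929/23208 ≈ -5054.3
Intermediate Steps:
X = -1654465/23208 (X = -1711/((-2*(-12))) + 3*(1/967) = -1711/24 + 3/967 = -1654465/23208 ≈ -71.289)
X - 1*4983 = -1654465/23208 - 1*4983 = -1654465/23208 - 4983 = -117299929/23208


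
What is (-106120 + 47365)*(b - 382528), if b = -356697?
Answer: 43433164875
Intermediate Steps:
(-106120 + 47365)*(b - 382528) = (-106120 + 47365)*(-356697 - 382528) = -58755*(-739225) = 43433164875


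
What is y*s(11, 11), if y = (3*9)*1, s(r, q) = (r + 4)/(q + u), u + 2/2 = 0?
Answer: 81/2 ≈ 40.500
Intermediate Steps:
u = -1 (u = -1 + 0 = -1)
s(r, q) = (4 + r)/(-1 + q) (s(r, q) = (r + 4)/(q - 1) = (4 + r)/(-1 + q))
y = 27 (y = 27*1 = 27)
y*s(11, 11) = 27*((4 + 11)/(-1 + 11)) = 27*(15/10) = 27*((⅒)*15) = 27*(3/2) = 81/2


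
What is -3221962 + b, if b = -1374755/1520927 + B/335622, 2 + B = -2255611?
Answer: -548225178709087763/170152187198 ≈ -3.2220e+6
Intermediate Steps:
B = -2255613 (B = -2 - 2255611 = -2255613)
b = -1297340245287/170152187198 (b = -1374755/1520927 - 2255613/335622 = -1374755*1/1520927 - 2255613*1/335622 = -1374755/1520927 - 751871/111874 = -1297340245287/170152187198 ≈ -7.6246)
-3221962 + b = -3221962 - 1297340245287/170152187198 = -548225178709087763/170152187198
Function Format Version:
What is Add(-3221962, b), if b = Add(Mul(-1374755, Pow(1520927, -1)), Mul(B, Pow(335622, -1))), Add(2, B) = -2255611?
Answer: Rational(-548225178709087763, 170152187198) ≈ -3.2220e+6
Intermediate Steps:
B = -2255613 (B = Add(-2, -2255611) = -2255613)
b = Rational(-1297340245287, 170152187198) (b = Add(Mul(-1374755, Pow(1520927, -1)), Mul(-2255613, Pow(335622, -1))) = Add(Mul(-1374755, Rational(1, 1520927)), Mul(-2255613, Rational(1, 335622))) = Add(Rational(-1374755, 1520927), Rational(-751871, 111874)) = Rational(-1297340245287, 170152187198) ≈ -7.6246)
Add(-3221962, b) = Add(-3221962, Rational(-1297340245287, 170152187198)) = Rational(-548225178709087763, 170152187198)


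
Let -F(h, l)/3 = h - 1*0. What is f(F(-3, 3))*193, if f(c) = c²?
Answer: 15633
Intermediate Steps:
F(h, l) = -3*h (F(h, l) = -3*(h - 1*0) = -3*(h + 0) = -3*h)
f(F(-3, 3))*193 = (-3*(-3))²*193 = 9²*193 = 81*193 = 15633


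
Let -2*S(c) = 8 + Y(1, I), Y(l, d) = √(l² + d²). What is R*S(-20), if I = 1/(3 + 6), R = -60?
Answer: 240 + 10*√82/3 ≈ 270.18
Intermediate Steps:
I = ⅑ (I = 1/9 = ⅑ ≈ 0.11111)
Y(l, d) = √(d² + l²)
S(c) = -4 - √82/18 (S(c) = -(8 + √((⅑)² + 1²))/2 = -(8 + √(1/81 + 1))/2 = -(8 + √(82/81))/2 = -(8 + √82/9)/2 = -4 - √82/18)
R*S(-20) = -60*(-4 - √82/18) = 240 + 10*√82/3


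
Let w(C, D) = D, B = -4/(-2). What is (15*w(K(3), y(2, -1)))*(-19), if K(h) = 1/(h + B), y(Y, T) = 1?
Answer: -285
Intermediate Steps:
B = 2 (B = -4*(-½) = 2)
K(h) = 1/(2 + h) (K(h) = 1/(h + 2) = 1/(2 + h))
(15*w(K(3), y(2, -1)))*(-19) = (15*1)*(-19) = 15*(-19) = -285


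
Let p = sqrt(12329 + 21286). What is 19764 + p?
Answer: 19764 + 9*sqrt(415) ≈ 19947.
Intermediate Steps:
p = 9*sqrt(415) (p = sqrt(33615) = 9*sqrt(415) ≈ 183.34)
19764 + p = 19764 + 9*sqrt(415)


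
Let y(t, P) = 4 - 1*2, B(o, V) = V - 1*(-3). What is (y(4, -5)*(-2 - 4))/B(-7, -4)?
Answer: 12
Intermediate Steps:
B(o, V) = 3 + V (B(o, V) = V + 3 = 3 + V)
y(t, P) = 2 (y(t, P) = 4 - 2 = 2)
(y(4, -5)*(-2 - 4))/B(-7, -4) = (2*(-2 - 4))/(3 - 4) = (2*(-6))/(-1) = -1*(-12) = 12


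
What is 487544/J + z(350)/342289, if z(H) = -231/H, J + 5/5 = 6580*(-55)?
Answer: -8344059353533/6193736569450 ≈ -1.3472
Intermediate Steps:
J = -361901 (J = -1 + 6580*(-55) = -1 - 361900 = -361901)
487544/J + z(350)/342289 = 487544/(-361901) - 231/350/342289 = 487544*(-1/361901) - 231*1/350*(1/342289) = -487544/361901 - 33/50*1/342289 = -487544/361901 - 33/17114450 = -8344059353533/6193736569450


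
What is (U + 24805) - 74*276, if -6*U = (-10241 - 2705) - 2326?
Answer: 20779/3 ≈ 6926.3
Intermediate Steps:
U = 7636/3 (U = -((-10241 - 2705) - 2326)/6 = -(-12946 - 2326)/6 = -⅙*(-15272) = 7636/3 ≈ 2545.3)
(U + 24805) - 74*276 = (7636/3 + 24805) - 74*276 = 82051/3 - 20424 = 20779/3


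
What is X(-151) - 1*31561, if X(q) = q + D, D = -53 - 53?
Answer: -31818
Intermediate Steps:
D = -106
X(q) = -106 + q (X(q) = q - 106 = -106 + q)
X(-151) - 1*31561 = (-106 - 151) - 1*31561 = -257 - 31561 = -31818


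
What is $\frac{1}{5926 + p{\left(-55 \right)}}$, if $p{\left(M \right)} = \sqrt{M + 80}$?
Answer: $\frac{1}{5931} \approx 0.00016861$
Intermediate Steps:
$p{\left(M \right)} = \sqrt{80 + M}$
$\frac{1}{5926 + p{\left(-55 \right)}} = \frac{1}{5926 + \sqrt{80 - 55}} = \frac{1}{5926 + \sqrt{25}} = \frac{1}{5926 + 5} = \frac{1}{5931}$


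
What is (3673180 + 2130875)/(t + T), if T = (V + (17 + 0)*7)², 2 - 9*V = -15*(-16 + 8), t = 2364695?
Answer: 470128455/192448504 ≈ 2.4429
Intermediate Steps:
V = -118/9 (V = 2/9 - (-5)*(-16 + 8)/3 = 2/9 - (-5)*(-8)/3 = 2/9 - ⅑*120 = 2/9 - 40/3 = -118/9 ≈ -13.111)
T = 908209/81 (T = (-118/9 + (17 + 0)*7)² = (-118/9 + 17*7)² = (-118/9 + 119)² = (953/9)² = 908209/81 ≈ 11212.)
(3673180 + 2130875)/(t + T) = (3673180 + 2130875)/(2364695 + 908209/81) = 5804055/(192448504/81) = 5804055*(81/192448504) = 470128455/192448504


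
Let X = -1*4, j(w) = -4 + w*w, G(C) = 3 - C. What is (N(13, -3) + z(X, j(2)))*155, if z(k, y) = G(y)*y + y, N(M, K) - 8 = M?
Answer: 3255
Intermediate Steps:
j(w) = -4 + w**2
N(M, K) = 8 + M
X = -4
z(k, y) = y + y*(3 - y) (z(k, y) = (3 - y)*y + y = y*(3 - y) + y = y + y*(3 - y))
(N(13, -3) + z(X, j(2)))*155 = ((8 + 13) + (-4 + 2**2)*(4 - (-4 + 2**2)))*155 = (21 + (-4 + 4)*(4 - (-4 + 4)))*155 = (21 + 0*(4 - 1*0))*155 = (21 + 0*(4 + 0))*155 = (21 + 0*4)*155 = (21 + 0)*155 = 21*155 = 3255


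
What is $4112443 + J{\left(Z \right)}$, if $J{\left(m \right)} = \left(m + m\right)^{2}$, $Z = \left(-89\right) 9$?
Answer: $6678847$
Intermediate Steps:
$Z = -801$
$J{\left(m \right)} = 4 m^{2}$ ($J{\left(m \right)} = \left(2 m\right)^{2} = 4 m^{2}$)
$4112443 + J{\left(Z \right)} = 4112443 + 4 \left(-801\right)^{2} = 4112443 + 4 \cdot 641601 = 4112443 + 2566404 = 6678847$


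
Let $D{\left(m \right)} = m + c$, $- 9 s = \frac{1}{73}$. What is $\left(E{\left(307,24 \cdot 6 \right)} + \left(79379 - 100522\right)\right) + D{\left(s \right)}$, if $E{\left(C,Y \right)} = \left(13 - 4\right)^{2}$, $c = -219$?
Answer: $- \frac{13981618}{657} \approx -21281.0$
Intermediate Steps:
$s = - \frac{1}{657}$ ($s = - \frac{1}{9 \cdot 73} = \left(- \frac{1}{9}\right) \frac{1}{73} = - \frac{1}{657} \approx -0.0015221$)
$E{\left(C,Y \right)} = 81$ ($E{\left(C,Y \right)} = 9^{2} = 81$)
$D{\left(m \right)} = -219 + m$ ($D{\left(m \right)} = m - 219 = -219 + m$)
$\left(E{\left(307,24 \cdot 6 \right)} + \left(79379 - 100522\right)\right) + D{\left(s \right)} = \left(81 + \left(79379 - 100522\right)\right) - \frac{143884}{657} = \left(81 - 21143\right) - \frac{143884}{657} = -21062 - \frac{143884}{657} = - \frac{13981618}{657}$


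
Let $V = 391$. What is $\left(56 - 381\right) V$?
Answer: $-127075$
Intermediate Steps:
$\left(56 - 381\right) V = \left(56 - 381\right) 391 = \left(-325\right) 391 = -127075$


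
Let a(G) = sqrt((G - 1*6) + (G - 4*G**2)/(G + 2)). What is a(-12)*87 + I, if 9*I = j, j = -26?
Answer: -26/9 + 174*sqrt(255)/5 ≈ 552.82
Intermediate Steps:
I = -26/9 (I = (1/9)*(-26) = -26/9 ≈ -2.8889)
a(G) = sqrt(-6 + G + (G - 4*G**2)/(2 + G)) (a(G) = sqrt((G - 6) + (G - 4*G**2)/(2 + G)) = sqrt((-6 + G) + (G - 4*G**2)/(2 + G)) = sqrt(-6 + G + (G - 4*G**2)/(2 + G)))
a(-12)*87 + I = sqrt((-12 - 4*(-12)**2 + (-6 - 12)*(2 - 12))/(2 - 12))*87 - 26/9 = sqrt((-12 - 4*144 - 18*(-10))/(-10))*87 - 26/9 = sqrt(-(-12 - 576 + 180)/10)*87 - 26/9 = sqrt(-1/10*(-408))*87 - 26/9 = sqrt(204/5)*87 - 26/9 = (2*sqrt(255)/5)*87 - 26/9 = 174*sqrt(255)/5 - 26/9 = -26/9 + 174*sqrt(255)/5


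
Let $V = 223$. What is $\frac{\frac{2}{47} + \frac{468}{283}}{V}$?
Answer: $\frac{22562}{2966123} \approx 0.0076066$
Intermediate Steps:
$\frac{\frac{2}{47} + \frac{468}{283}}{V} = \frac{\frac{2}{47} + \frac{468}{283}}{223} = \left(2 \cdot \frac{1}{47} + 468 \cdot \frac{1}{283}\right) \frac{1}{223} = \left(\frac{2}{47} + \frac{468}{283}\right) \frac{1}{223} = \frac{22562}{13301} \cdot \frac{1}{223} = \frac{22562}{2966123}$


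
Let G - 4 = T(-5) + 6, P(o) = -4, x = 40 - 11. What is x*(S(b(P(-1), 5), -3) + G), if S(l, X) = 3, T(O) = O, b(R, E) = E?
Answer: 232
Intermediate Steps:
x = 29
G = 5 (G = 4 + (-5 + 6) = 4 + 1 = 5)
x*(S(b(P(-1), 5), -3) + G) = 29*(3 + 5) = 29*8 = 232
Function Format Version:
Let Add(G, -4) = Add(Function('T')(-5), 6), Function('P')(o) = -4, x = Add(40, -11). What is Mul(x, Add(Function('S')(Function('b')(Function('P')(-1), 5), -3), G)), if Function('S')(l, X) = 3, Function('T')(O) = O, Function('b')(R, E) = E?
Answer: 232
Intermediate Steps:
x = 29
G = 5 (G = Add(4, Add(-5, 6)) = Add(4, 1) = 5)
Mul(x, Add(Function('S')(Function('b')(Function('P')(-1), 5), -3), G)) = Mul(29, Add(3, 5)) = Mul(29, 8) = 232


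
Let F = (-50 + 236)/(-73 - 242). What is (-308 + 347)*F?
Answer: -806/35 ≈ -23.029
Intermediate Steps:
F = -62/105 (F = 186/(-315) = 186*(-1/315) = -62/105 ≈ -0.59048)
(-308 + 347)*F = (-308 + 347)*(-62/105) = 39*(-62/105) = -806/35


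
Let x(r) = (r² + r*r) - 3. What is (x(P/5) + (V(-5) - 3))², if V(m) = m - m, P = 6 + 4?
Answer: 4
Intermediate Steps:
P = 10
V(m) = 0
x(r) = -3 + 2*r² (x(r) = (r² + r²) - 3 = 2*r² - 3 = -3 + 2*r²)
(x(P/5) + (V(-5) - 3))² = ((-3 + 2*(10/5)²) + (0 - 3))² = ((-3 + 2*(10*(⅕))²) - 3)² = ((-3 + 2*2²) - 3)² = ((-3 + 2*4) - 3)² = ((-3 + 8) - 3)² = (5 - 3)² = 2² = 4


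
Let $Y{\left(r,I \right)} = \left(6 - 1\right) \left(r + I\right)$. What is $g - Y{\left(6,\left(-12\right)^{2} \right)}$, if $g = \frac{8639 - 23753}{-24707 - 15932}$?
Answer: $- \frac{30464136}{40639} \approx -749.63$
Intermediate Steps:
$Y{\left(r,I \right)} = 5 I + 5 r$ ($Y{\left(r,I \right)} = 5 \left(I + r\right) = 5 I + 5 r$)
$g = \frac{15114}{40639}$ ($g = - \frac{15114}{-40639} = \left(-15114\right) \left(- \frac{1}{40639}\right) = \frac{15114}{40639} \approx 0.37191$)
$g - Y{\left(6,\left(-12\right)^{2} \right)} = \frac{15114}{40639} - \left(5 \left(-12\right)^{2} + 5 \cdot 6\right) = \frac{15114}{40639} - \left(5 \cdot 144 + 30\right) = \frac{15114}{40639} - \left(720 + 30\right) = \frac{15114}{40639} - 750 = - \frac{30464136}{40639}$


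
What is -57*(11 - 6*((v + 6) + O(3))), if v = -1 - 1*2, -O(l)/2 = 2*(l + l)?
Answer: -7809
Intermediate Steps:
O(l) = -8*l (O(l) = -4*(l + l) = -4*2*l = -8*l)
v = -3 (v = -1 - 2 = -3)
-57*(11 - 6*((v + 6) + O(3))) = -57*(11 - 6*((-3 + 6) - 8*3)) = -57*(11 - 6*(3 - 24)) = -57*(11 - 6*(-21)) = -57*(11 + 126) = -57*137 = -7809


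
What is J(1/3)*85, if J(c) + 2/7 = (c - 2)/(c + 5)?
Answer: -5695/112 ≈ -50.848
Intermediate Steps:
J(c) = -2/7 + (-2 + c)/(5 + c) (J(c) = -2/7 + (c - 2)/(c + 5) = -2/7 + (-2 + c)/(5 + c))
J(1/3)*85 = ((-24 + 5/3)/(7*(5 + 1/3)))*85 = ((-24 + 5*(⅓))/(7*(5 + ⅓)))*85 = ((-24 + 5/3)/(7*(16/3)))*85 = ((⅐)*(3/16)*(-67/3))*85 = -67/112*85 = -5695/112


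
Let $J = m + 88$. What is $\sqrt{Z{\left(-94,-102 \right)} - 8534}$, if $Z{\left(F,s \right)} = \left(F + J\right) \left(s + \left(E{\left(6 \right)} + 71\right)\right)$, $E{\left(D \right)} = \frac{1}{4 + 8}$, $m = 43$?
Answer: $\frac{i \sqrt{348405}}{6} \approx 98.376 i$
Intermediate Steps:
$E{\left(D \right)} = \frac{1}{12}$
$J = 131$ ($J = 43 + 88 = 131$)
$Z{\left(F,s \right)} = \left(131 + F\right) \left(\frac{853}{12} + s\right)$ ($Z{\left(F,s \right)} = \left(F + 131\right) \left(s + \left(\frac{1}{12} + 71\right)\right) = \left(131 + F\right) \left(s + \frac{853}{12}\right) = \left(131 + F\right) \left(\frac{853}{12} + s\right)$)
$\sqrt{Z{\left(-94,-102 \right)} - 8534} = \sqrt{\left(\frac{111743}{12} + 131 \left(-102\right) + \frac{853}{12} \left(-94\right) - -9588\right) - 8534} = \sqrt{\left(\frac{111743}{12} - 13362 - \frac{40091}{6} + 9588\right) - 8534} = \sqrt{- \frac{13727}{12} - 8534} = \sqrt{- \frac{116135}{12}} = \frac{i \sqrt{348405}}{6}$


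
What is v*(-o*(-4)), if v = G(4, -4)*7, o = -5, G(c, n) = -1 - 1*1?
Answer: 280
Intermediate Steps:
G(c, n) = -2 (G(c, n) = -1 - 1 = -2)
v = -14 (v = -2*7 = -14)
v*(-o*(-4)) = -14*(-1*(-5))*(-4) = -70*(-4) = -14*(-20) = 280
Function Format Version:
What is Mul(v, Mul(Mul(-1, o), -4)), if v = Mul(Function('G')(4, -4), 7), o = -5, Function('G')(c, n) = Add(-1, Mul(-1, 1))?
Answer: 280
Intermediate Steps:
Function('G')(c, n) = -2 (Function('G')(c, n) = Add(-1, -1) = -2)
v = -14 (v = Mul(-2, 7) = -14)
Mul(v, Mul(Mul(-1, o), -4)) = Mul(-14, Mul(Mul(-1, -5), -4)) = Mul(-14, Mul(5, -4)) = Mul(-14, -20) = 280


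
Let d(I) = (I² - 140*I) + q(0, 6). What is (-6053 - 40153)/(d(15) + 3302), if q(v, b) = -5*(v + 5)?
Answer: -23103/701 ≈ -32.957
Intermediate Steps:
q(v, b) = -25 - 5*v (q(v, b) = -5*(5 + v) = -25 - 5*v)
d(I) = -25 + I² - 140*I (d(I) = (I² - 140*I) + (-25 - 5*0) = (I² - 140*I) + (-25 + 0) = (I² - 140*I) - 25 = -25 + I² - 140*I)
(-6053 - 40153)/(d(15) + 3302) = (-6053 - 40153)/((-25 + 15² - 140*15) + 3302) = -46206/((-25 + 225 - 2100) + 3302) = -46206/(-1900 + 3302) = -46206/1402 = -46206*1/1402 = -23103/701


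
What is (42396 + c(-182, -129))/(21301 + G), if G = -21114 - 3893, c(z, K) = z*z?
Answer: -37760/1853 ≈ -20.378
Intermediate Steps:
c(z, K) = z**2
G = -25007
(42396 + c(-182, -129))/(21301 + G) = (42396 + (-182)**2)/(21301 - 25007) = (42396 + 33124)/(-3706) = 75520*(-1/3706) = -37760/1853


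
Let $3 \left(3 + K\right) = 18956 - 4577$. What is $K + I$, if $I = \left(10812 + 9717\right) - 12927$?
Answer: $12392$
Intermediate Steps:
$K = 4790$ ($K = -3 + \frac{18956 - 4577}{3} = -3 + \frac{1}{3} \cdot 14379 = -3 + 4793 = 4790$)
$I = 7602$ ($I = 20529 - 12927 = 7602$)
$K + I = 4790 + 7602 = 12392$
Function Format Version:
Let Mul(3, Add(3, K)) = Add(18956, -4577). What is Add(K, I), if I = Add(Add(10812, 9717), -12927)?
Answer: 12392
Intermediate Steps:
K = 4790 (K = Add(-3, Mul(Rational(1, 3), Add(18956, -4577))) = Add(-3, Mul(Rational(1, 3), 14379)) = Add(-3, 4793) = 4790)
I = 7602 (I = Add(20529, -12927) = 7602)
Add(K, I) = Add(4790, 7602) = 12392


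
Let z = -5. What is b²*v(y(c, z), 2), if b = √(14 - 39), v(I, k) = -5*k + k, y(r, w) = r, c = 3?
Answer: 200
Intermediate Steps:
v(I, k) = -4*k
b = 5*I (b = √(-25) = 5*I ≈ 5.0*I)
b²*v(y(c, z), 2) = (5*I)²*(-4*2) = -25*(-8) = 200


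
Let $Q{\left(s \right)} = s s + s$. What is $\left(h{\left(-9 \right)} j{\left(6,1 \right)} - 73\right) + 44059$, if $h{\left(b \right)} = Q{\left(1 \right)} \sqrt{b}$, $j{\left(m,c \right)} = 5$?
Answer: $43986 + 30 i \approx 43986.0 + 30.0 i$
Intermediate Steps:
$Q{\left(s \right)} = s + s^{2}$ ($Q{\left(s \right)} = s^{2} + s = s + s^{2}$)
$h{\left(b \right)} = 2 \sqrt{b}$ ($h{\left(b \right)} = 1 \left(1 + 1\right) \sqrt{b} = 1 \cdot 2 \sqrt{b} = 2 \sqrt{b}$)
$\left(h{\left(-9 \right)} j{\left(6,1 \right)} - 73\right) + 44059 = \left(2 \sqrt{-9} \cdot 5 - 73\right) + 44059 = \left(2 \cdot 3 i 5 - 73\right) + 44059 = \left(6 i 5 - 73\right) + 44059 = \left(30 i - 73\right) + 44059 = \left(-73 + 30 i\right) + 44059 = 43986 + 30 i$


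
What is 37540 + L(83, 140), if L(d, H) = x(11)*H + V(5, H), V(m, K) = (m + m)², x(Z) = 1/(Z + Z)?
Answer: 414110/11 ≈ 37646.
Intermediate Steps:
x(Z) = 1/(2*Z)
V(m, K) = 4*m² (V(m, K) = (2*m)² = 4*m²)
L(d, H) = 100 + H/22 (L(d, H) = ((½)/11)*H + 4*5² = ((½)*(1/11))*H + 4*25 = H/22 + 100 = 100 + H/22)
37540 + L(83, 140) = 37540 + (100 + (1/22)*140) = 37540 + (100 + 70/11) = 37540 + 1170/11 = 414110/11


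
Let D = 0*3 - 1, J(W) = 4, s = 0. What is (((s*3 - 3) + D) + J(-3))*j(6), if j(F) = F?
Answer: 0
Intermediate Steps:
D = -1 (D = 0 - 1 = -1)
(((s*3 - 3) + D) + J(-3))*j(6) = (((0*3 - 3) - 1) + 4)*6 = (((0 - 3) - 1) + 4)*6 = ((-3 - 1) + 4)*6 = (-4 + 4)*6 = 0*6 = 0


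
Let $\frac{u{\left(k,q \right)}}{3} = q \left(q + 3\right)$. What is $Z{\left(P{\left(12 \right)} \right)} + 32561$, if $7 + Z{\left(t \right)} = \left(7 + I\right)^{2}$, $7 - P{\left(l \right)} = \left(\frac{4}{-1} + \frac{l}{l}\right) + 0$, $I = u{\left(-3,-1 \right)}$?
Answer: $32555$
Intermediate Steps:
$u{\left(k,q \right)} = 3 q \left(3 + q\right)$ ($u{\left(k,q \right)} = 3 q \left(q + 3\right) = 3 q \left(3 + q\right)$)
$I = -6$ ($I = 3 \left(-1\right) \left(3 - 1\right) = 3 \left(-1\right) 2 = -6$)
$P{\left(l \right)} = 10$ ($P{\left(l \right)} = 7 - \left(\left(\frac{4}{-1} + \frac{l}{l}\right) + 0\right) = 7 - \left(\left(4 \left(-1\right) + 1\right) + 0\right) = 7 - \left(\left(-4 + 1\right) + 0\right) = 7 - \left(-3 + 0\right) = 7 - -3 = 7 + 3 = 10$)
$Z{\left(t \right)} = -6$ ($Z{\left(t \right)} = -7 + \left(7 - 6\right)^{2} = -7 + 1^{2} = -7 + 1 = -6$)
$Z{\left(P{\left(12 \right)} \right)} + 32561 = -6 + 32561 = 32555$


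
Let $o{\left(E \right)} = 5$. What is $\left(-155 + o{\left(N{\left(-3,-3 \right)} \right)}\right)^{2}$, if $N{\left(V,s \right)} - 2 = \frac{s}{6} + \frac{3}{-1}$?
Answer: $22500$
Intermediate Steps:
$N{\left(V,s \right)} = -1 + \frac{s}{6}$ ($N{\left(V,s \right)} = 2 + \left(\frac{s}{6} + \frac{3}{-1}\right) = 2 + \left(s \frac{1}{6} + 3 \left(-1\right)\right) = 2 + \left(\frac{s}{6} - 3\right) = 2 + \left(-3 + \frac{s}{6}\right) = -1 + \frac{s}{6}$)
$\left(-155 + o{\left(N{\left(-3,-3 \right)} \right)}\right)^{2} = \left(-155 + 5\right)^{2} = \left(-150\right)^{2} = 22500$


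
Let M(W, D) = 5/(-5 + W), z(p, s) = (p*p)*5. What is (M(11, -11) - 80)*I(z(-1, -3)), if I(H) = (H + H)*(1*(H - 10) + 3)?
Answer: 4750/3 ≈ 1583.3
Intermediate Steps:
z(p, s) = 5*p² (z(p, s) = p²*5 = 5*p²)
I(H) = 2*H*(-7 + H) (I(H) = (2*H)*(1*(-10 + H) + 3) = (2*H)*((-10 + H) + 3) = (2*H)*(-7 + H) = 2*H*(-7 + H))
(M(11, -11) - 80)*I(z(-1, -3)) = (5/(-5 + 11) - 80)*(2*(5*(-1)²)*(-7 + 5*(-1)²)) = (5/6 - 80)*(2*(5*1)*(-7 + 5*1)) = (5*(⅙) - 80)*(2*5*(-7 + 5)) = (⅚ - 80)*(2*5*(-2)) = -475/6*(-20) = 4750/3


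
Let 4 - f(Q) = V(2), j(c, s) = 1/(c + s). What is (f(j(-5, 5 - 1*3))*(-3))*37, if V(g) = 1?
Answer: -333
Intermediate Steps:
f(Q) = 3 (f(Q) = 4 - 1*1 = 4 - 1 = 3)
(f(j(-5, 5 - 1*3))*(-3))*37 = (3*(-3))*37 = -9*37 = -333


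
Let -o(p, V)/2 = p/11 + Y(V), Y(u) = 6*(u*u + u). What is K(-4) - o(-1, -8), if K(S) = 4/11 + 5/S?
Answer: 29521/44 ≈ 670.93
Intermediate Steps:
K(S) = 4/11 + 5/S (K(S) = 4*(1/11) + 5/S = 4/11 + 5/S)
Y(u) = 6*u + 6*u² (Y(u) = 6*(u² + u) = 6*(u + u²) = 6*u + 6*u²)
o(p, V) = -2*p/11 - 12*V*(1 + V) (o(p, V) = -2*(p/11 + 6*V*(1 + V)) = -2*p/11 - 12*V*(1 + V))
K(-4) - o(-1, -8) = (4/11 + 5/(-4)) - (-2/11*(-1) - 12*(-8)*(1 - 8)) = (4/11 + 5*(-¼)) - (2/11 - 12*(-8)*(-7)) = (4/11 - 5/4) - (2/11 - 672) = -39/44 - 1*(-7390/11) = -39/44 + 7390/11 = 29521/44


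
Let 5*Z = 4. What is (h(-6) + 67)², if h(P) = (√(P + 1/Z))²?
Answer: 62001/16 ≈ 3875.1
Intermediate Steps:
Z = ⅘ (Z = (⅕)*4 = ⅘ ≈ 0.80000)
h(P) = 5/4 + P (h(P) = (√(P + 1/(⅘)))² = (√(P + 5/4))² = (√(5/4 + P))² = 5/4 + P)
(h(-6) + 67)² = ((5/4 - 6) + 67)² = (-19/4 + 67)² = (249/4)² = 62001/16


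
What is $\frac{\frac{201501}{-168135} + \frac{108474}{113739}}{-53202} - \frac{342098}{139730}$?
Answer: $- \frac{3867254045066802413}{1579583695441645410} \approx -2.4483$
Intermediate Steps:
$\frac{\frac{201501}{-168135} + \frac{108474}{113739}}{-53202} - \frac{342098}{139730} = \left(201501 \left(- \frac{1}{168135}\right) + 108474 \cdot \frac{1}{113739}\right) \left(- \frac{1}{53202}\right) - \frac{171049}{69865} = \left(- \frac{67167}{56045} + \frac{36158}{37913}\right) \left(- \frac{1}{53202}\right) - \frac{171049}{69865} = \left(- \frac{520027361}{2124834085}\right) \left(- \frac{1}{53202}\right) - \frac{171049}{69865} = \frac{520027361}{113045422990170} - \frac{171049}{69865} = - \frac{3867254045066802413}{1579583695441645410}$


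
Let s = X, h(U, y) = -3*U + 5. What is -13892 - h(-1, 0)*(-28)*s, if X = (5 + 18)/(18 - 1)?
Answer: -231012/17 ≈ -13589.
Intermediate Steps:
h(U, y) = 5 - 3*U
X = 23/17 ≈ 1.3529
s = 23/17 ≈ 1.3529
-13892 - h(-1, 0)*(-28)*s = -13892 - (5 - 3*(-1))*(-28)*23/17 = -13892 - (5 + 3)*(-28)*23/17 = -13892 - 8*(-28)*23/17 = -13892 - (-224)*23/17 = -13892 - 1*(-5152/17) = -13892 + 5152/17 = -231012/17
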